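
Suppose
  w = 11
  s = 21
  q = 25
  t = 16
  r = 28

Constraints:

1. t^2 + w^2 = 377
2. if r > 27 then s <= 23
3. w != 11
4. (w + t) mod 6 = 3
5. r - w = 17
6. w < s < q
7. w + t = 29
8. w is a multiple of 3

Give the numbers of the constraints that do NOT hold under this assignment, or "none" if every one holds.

1. t^2 + w^2 = 16^2 + 11^2 = 256 + 121 = 377  ✓
2. r = 28 > 27, so we need s ≤ 23; s = 21 ≤ 23  ✓
3. w = 11, but 11 is required to differ  ✗
4. w + t = 27; 27 mod 6 = 3  ✓
5. r - w = 28 - 11 = 17  ✓
6. values 11 < 21 < 25  ✓
7. w + t = 11 + 16 = 27, not 29  ✗
8. 11 = 3*3 + 2, so 3 does not divide 11  ✗

The assignment fails constraints 3, 7, and 8.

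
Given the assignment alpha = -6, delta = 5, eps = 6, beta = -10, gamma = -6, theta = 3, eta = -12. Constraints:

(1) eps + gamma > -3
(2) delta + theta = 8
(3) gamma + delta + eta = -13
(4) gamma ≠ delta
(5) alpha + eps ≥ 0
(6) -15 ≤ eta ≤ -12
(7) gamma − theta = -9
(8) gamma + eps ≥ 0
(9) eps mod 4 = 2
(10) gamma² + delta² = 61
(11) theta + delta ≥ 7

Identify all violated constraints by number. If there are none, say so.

All constraints are satisfied.

(1) eps + gamma = 6 + (-6) = 0; 0 > -3 — OK.
(2) delta + theta = 5 + 3 = 8 — OK.
(3) gamma + delta + eta = -6 + 5 + (-12) = -13 — OK.
(4) gamma = -6, delta = 5; distinct — OK.
(5) alpha + eps = -6 + 6 = 0; 0 ≥ 0 — OK.
(6) eta = -12 lies in [-15, -12] — OK.
(7) gamma − theta = -6 − 3 = -9 — OK.
(8) gamma + eps = -6 + 6 = 0; 0 ≥ 0 — OK.
(9) 6 mod 4 = 2 — OK.
(10) gamma² + delta² = (-6)² + 5² = 36 + 25 = 61 — OK.
(11) theta + delta = 3 + 5 = 8; 8 ≥ 7 — OK.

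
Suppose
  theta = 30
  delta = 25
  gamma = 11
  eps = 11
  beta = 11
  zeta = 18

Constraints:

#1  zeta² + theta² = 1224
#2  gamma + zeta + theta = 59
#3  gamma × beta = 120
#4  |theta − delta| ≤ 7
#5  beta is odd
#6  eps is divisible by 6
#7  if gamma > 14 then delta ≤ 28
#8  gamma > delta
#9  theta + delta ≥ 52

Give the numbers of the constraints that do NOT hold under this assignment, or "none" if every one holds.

#1 zeta² + theta² = 18² + 30² = 324 + 900 = 1224 — OK.
#2 gamma + zeta + theta = 11 + 18 + 30 = 59 — OK.
#3 gamma × beta = 11 × 11 = 121, not 120 — violated.
#4 |30 − 25| = 5; 5 ≤ 7 — OK.
#5 beta = 11 is odd — OK.
#6 11 = 6×1 + 5, so 6 does not divide 11 — violated.
#7 gamma = 11, not > 14; antecedent false, conditional vacuously true — OK.
#8 gamma = 11, delta = 25; 11 ≤ 25 (want >) — violated.
#9 theta + delta = 30 + 25 = 55; 55 ≥ 52 — OK.

No — constraints 3, 6, and 8 are not satisfied.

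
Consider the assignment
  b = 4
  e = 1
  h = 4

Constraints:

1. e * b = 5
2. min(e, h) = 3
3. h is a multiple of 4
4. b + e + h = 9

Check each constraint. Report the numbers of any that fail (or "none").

Violated: 1 and 2.

1. e * b = 1 * 4 = 4, not 5  ✘
2. min(1, 4) = 1, not 3  ✘
3. 4 / 4 = 1, so 4 divides 4  ✔
4. b + e + h = 4 + 1 + 4 = 9  ✔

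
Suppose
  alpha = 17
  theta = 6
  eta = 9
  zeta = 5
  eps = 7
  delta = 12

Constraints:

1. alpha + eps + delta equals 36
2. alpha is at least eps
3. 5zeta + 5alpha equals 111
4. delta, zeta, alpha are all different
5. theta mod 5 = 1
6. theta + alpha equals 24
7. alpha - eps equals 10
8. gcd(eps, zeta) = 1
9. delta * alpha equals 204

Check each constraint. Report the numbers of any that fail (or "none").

No — constraints 3 and 6 are not satisfied.

1. alpha + eps + delta = 17 + 7 + 12 = 36 — holds.
2. alpha = 17, eps = 7; 17 ≥ 7 — holds.
3. 5zeta + 5alpha = 5(5) + 5(17) = 110, not 111 — fails.
4. values 12, 5, 17 are pairwise distinct — holds.
5. 6 mod 5 = 1 — holds.
6. theta + alpha = 6 + 17 = 23, not 24 — fails.
7. alpha - eps = 17 - 7 = 10 — holds.
8. gcd(7, 5) = 1 — holds.
9. delta * alpha = 12 * 17 = 204 — holds.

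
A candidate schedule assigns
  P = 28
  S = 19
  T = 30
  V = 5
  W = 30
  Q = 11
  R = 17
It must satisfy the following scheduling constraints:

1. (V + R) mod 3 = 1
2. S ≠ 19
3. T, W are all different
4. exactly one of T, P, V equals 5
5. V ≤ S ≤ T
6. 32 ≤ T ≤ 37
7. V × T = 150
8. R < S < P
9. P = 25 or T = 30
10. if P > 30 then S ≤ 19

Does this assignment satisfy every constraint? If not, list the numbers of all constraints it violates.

1. V + R = 22; 22 mod 3 = 1 — OK.
2. S = 19, but 19 is required to differ — violated.
3. T = W = 30, not all different — violated.
4. T=30, P=28, V=5; 1 of them equals 5 — OK.
5. values 5 ≤ 19 ≤ 30 — OK.
6. T = 30 is outside [32, 37] — violated.
7. V × T = 5 × 30 = 150 — OK.
8. values 17 < 19 < 28 — OK.
9. P = 28 ≠ 25, but T = 30 = 30 (second disjunct) — OK.
10. P = 28, not > 30; antecedent false, conditional vacuously true — OK.

Constraints 2, 3, and 6 do not hold.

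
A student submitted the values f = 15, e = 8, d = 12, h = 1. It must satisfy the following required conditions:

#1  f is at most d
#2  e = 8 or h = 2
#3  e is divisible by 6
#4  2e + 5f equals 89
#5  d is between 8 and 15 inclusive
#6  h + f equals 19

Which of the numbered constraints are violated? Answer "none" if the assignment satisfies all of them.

#1 f = 15, d = 12; 15 > 12 (want ≤) — violated.
#2 e = 8 = 8 (first disjunct) — satisfied.
#3 8 = 6*1 + 2, so 6 does not divide 8 — violated.
#4 2e + 5f = 2(8) + 5(15) = 91, not 89 — violated.
#5 d = 12 lies in [8, 15] — satisfied.
#6 h + f = 1 + 15 = 16, not 19 — violated.

No — constraints 1, 3, 4, 6 are not satisfied.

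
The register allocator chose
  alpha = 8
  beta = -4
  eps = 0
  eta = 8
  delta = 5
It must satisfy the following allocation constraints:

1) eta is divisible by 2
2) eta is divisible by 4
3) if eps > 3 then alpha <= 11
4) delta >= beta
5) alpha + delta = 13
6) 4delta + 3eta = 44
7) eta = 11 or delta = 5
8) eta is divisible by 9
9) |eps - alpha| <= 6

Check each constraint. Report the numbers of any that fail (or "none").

1) 8 / 2 = 4, so 2 divides 8  yes
2) 8 / 4 = 2, so 4 divides 8  yes
3) eps = 0, not > 3; antecedent false, conditional vacuously true  yes
4) delta = 5, beta = -4; 5 ≥ -4  yes
5) alpha + delta = 8 + 5 = 13  yes
6) 4delta + 3eta = 4(5) + 3(8) = 44  yes
7) eta = 8 ≠ 11, but delta = 5 = 5 (second disjunct)  yes
8) 8 = 9*0 + 8, so 9 does not divide 8  no
9) |0 - 8| = 8; 8 > 6, exceeds bound 6  no

Constraints 8, 9 do not hold.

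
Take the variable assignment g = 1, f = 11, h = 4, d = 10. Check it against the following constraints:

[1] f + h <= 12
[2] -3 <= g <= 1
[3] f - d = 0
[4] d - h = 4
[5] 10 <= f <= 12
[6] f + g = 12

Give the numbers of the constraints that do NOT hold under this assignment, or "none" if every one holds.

Constraints 1, 3, and 4 do not hold.

[1] f + h = 11 + 4 = 15; 15 > 12, bound 12 not met — violated.
[2] g = 1 lies in [-3, 1] — OK.
[3] f - d = 11 - 10 = 1, not 0 — violated.
[4] d - h = 10 - 4 = 6, not 4 — violated.
[5] f = 11 lies in [10, 12] — OK.
[6] f + g = 11 + 1 = 12 — OK.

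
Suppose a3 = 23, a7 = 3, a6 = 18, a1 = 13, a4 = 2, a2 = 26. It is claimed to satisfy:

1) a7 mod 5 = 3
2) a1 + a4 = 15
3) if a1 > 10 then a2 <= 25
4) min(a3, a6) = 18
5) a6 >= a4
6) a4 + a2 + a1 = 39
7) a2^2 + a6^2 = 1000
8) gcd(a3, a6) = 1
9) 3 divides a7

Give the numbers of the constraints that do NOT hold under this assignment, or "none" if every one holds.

No — constraints 3 and 6 are not satisfied.

1) 3 mod 5 = 3  ✔
2) a1 + a4 = 13 + 2 = 15  ✔
3) a1 = 13 > 10, so we need a2 ≤ 25; but a2 = 26 > 25  ✘
4) min(23, 18) = 18  ✔
5) a6 = 18, a4 = 2; 18 ≥ 2  ✔
6) a4 + a2 + a1 = 2 + 26 + 13 = 41, not 39  ✘
7) a2^2 + a6^2 = 26^2 + 18^2 = 676 + 324 = 1000  ✔
8) gcd(23, 18) = 1  ✔
9) 3 / 3 = 1, so 3 divides 3  ✔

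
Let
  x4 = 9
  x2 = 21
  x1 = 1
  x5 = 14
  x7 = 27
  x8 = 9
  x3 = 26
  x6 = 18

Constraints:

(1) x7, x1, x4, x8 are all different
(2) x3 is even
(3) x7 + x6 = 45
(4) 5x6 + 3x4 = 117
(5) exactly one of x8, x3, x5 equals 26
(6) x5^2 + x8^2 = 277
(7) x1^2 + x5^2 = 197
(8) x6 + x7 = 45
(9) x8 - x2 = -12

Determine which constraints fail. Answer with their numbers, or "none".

Violated: 1.

(1) x4 = x8 = 9, not all different — fails.
(2) x3 = 26 is even — holds.
(3) x7 + x6 = 27 + 18 = 45 — holds.
(4) 5x6 + 3x4 = 5(18) + 3(9) = 117 — holds.
(5) x8=9, x3=26, x5=14; 1 of them equals 26 — holds.
(6) x5^2 + x8^2 = 14^2 + 9^2 = 196 + 81 = 277 — holds.
(7) x1^2 + x5^2 = 1^2 + 14^2 = 1 + 196 = 197 — holds.
(8) x6 + x7 = 18 + 27 = 45 — holds.
(9) x8 - x2 = 9 - 21 = -12 — holds.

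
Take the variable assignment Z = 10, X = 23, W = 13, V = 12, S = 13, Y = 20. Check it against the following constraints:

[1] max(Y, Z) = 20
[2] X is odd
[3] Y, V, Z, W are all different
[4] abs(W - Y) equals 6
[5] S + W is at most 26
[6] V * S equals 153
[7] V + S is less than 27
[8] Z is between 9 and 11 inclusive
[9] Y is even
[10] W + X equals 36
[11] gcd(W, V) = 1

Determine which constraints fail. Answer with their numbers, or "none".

[1] max(20, 10) = 20 — holds.
[2] X = 23 is odd — holds.
[3] values 20, 12, 10, 13 are pairwise distinct — holds.
[4] abs(13 - 20) = 7, not 6 — fails.
[5] S + W = 13 + 13 = 26; 26 ≤ 26 — holds.
[6] V * S = 12 * 13 = 156, not 153 — fails.
[7] V + S = 12 + 13 = 25; 25 < 27 — holds.
[8] Z = 10 lies in [9, 11] — holds.
[9] Y = 20 is even — holds.
[10] W + X = 13 + 23 = 36 — holds.
[11] gcd(13, 12) = 1 — holds.

The assignment fails constraints 4 and 6.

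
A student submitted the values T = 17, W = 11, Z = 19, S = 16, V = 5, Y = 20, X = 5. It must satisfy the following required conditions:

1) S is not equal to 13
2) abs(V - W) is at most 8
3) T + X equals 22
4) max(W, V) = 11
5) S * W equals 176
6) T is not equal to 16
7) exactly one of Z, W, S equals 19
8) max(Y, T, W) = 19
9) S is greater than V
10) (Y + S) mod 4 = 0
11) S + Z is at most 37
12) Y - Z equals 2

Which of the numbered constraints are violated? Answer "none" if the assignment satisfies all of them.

The assignment fails constraints 8 and 12.

1) S = 16, and 16 ≠ 13 — holds.
2) abs(5 - 11) = 6; 6 ≤ 8 — holds.
3) T + X = 17 + 5 = 22 — holds.
4) max(11, 5) = 11 — holds.
5) S * W = 16 * 11 = 176 — holds.
6) T = 17, and 17 ≠ 16 — holds.
7) Z=19, W=11, S=16; 1 of them equals 19 — holds.
8) max(20, 17, 11) = 20, not 19 — fails.
9) S = 16, V = 5; 16 > 5 — holds.
10) Y + S = 36; 36 mod 4 = 0 — holds.
11) S + Z = 16 + 19 = 35; 35 ≤ 37 — holds.
12) Y - Z = 20 - 19 = 1, not 2 — fails.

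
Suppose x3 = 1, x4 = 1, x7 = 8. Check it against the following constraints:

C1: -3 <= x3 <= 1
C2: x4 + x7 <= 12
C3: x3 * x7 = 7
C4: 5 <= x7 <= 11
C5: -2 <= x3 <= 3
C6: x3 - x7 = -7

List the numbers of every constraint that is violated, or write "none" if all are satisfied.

C1: x3 = 1 lies in [-3, 1] — holds.
C2: x4 + x7 = 1 + 8 = 9; 9 ≤ 12 — holds.
C3: x3 * x7 = 1 * 8 = 8, not 7 — does not hold.
C4: x7 = 8 lies in [5, 11] — holds.
C5: x3 = 1 lies in [-2, 3] — holds.
C6: x3 - x7 = 1 - 8 = -7 — holds.

Constraint 3 does not hold.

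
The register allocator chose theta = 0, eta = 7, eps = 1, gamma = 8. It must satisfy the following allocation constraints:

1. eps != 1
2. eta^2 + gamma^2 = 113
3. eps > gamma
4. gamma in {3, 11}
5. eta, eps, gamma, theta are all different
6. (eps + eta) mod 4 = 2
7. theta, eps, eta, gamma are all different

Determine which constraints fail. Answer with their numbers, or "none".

1. eps = 1, but 1 is required to differ  fails
2. eta^2 + gamma^2 = 7^2 + 8^2 = 49 + 64 = 113  holds
3. eps = 1, gamma = 8; 1 ≤ 8 (want >)  fails
4. gamma = 8 is not in {3, 11}  fails
5. values 7, 1, 8, 0 are pairwise distinct  holds
6. eps + eta = 8; 8 mod 4 = 0, not 2  fails
7. values 0, 1, 7, 8 are pairwise distinct  holds

The assignment fails constraints 1, 3, 4, 6.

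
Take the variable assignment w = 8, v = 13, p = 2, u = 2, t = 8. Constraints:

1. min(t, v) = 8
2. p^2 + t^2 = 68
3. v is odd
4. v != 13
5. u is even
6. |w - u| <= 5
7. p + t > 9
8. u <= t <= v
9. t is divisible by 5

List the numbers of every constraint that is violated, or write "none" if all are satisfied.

Constraints 4, 6, 9 do not hold.

1. min(8, 13) = 8 — holds.
2. p^2 + t^2 = 2^2 + 8^2 = 4 + 64 = 68 — holds.
3. v = 13 is odd — holds.
4. v = 13, but 13 is required to differ — does not hold.
5. u = 2 is even — holds.
6. |8 - 2| = 6; 6 > 5, exceeds bound 5 — does not hold.
7. p + t = 2 + 8 = 10; 10 > 9 — holds.
8. values 2 <= 8 <= 13 — holds.
9. 8 = 5*1 + 3, so 5 does not divide 8 — does not hold.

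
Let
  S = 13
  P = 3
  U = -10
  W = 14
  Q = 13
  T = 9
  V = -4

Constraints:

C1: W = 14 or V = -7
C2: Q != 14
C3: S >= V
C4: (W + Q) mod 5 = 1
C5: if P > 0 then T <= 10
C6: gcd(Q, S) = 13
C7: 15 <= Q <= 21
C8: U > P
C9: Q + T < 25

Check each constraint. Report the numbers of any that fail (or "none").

No — constraints 4, 7, 8 are not satisfied.

C1: W = 14 = 14 (first disjunct) — holds.
C2: Q = 13, and 13 ≠ 14 — holds.
C3: S = 13, V = -4; 13 ≥ -4 — holds.
C4: W + Q = 27; 27 mod 5 = 2, not 1 — does not hold.
C5: P = 3 > 0, so we need T ≤ 10; T = 9 ≤ 10 — holds.
C6: gcd(13, 13) = 13 — holds.
C7: Q = 13 is outside [15, 21] — does not hold.
C8: U = -10, P = 3; -10 ≤ 3 (want >) — does not hold.
C9: Q + T = 13 + 9 = 22; 22 < 25 — holds.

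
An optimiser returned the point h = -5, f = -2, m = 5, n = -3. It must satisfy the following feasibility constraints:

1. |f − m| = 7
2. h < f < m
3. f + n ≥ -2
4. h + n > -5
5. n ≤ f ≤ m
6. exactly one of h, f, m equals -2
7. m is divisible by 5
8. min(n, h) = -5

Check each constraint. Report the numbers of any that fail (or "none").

Violated: 3 and 4.

1. |-2 − 5| = 7  true
2. values -5 < -2 < 5  true
3. f + n = -2 + (-3) = -5; -5 < -2, bound -2 not met  false
4. h + n = -5 + (-3) = -8; -8 ≤ -5, bound -5 not met  false
5. values -3 ≤ -2 ≤ 5  true
6. h=-5, f=-2, m=5; 1 of them equals -2  true
7. 5 / 5 = 1, so 5 divides 5  true
8. min(-3, -5) = -5  true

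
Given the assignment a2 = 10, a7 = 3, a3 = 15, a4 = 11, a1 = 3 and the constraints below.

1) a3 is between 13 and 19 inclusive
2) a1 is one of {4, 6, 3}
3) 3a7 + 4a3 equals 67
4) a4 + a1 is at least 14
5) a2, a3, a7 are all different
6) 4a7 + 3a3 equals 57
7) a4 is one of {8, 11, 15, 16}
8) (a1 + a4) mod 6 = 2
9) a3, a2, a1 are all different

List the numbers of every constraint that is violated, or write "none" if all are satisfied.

1) a3 = 15 lies in [13, 19] — OK.
2) a1 = 3 is in {4, 6, 3} — OK.
3) 3a7 + 4a3 = 3(3) + 4(15) = 69, not 67 — violated.
4) a4 + a1 = 11 + 3 = 14; 14 ≥ 14 — OK.
5) values 10, 15, 3 are pairwise distinct — OK.
6) 4a7 + 3a3 = 4(3) + 3(15) = 57 — OK.
7) a4 = 11 is in {8, 11, 15, 16} — OK.
8) a1 + a4 = 14; 14 mod 6 = 2 — OK.
9) values 15, 10, 3 are pairwise distinct — OK.

The assignment fails constraint 3.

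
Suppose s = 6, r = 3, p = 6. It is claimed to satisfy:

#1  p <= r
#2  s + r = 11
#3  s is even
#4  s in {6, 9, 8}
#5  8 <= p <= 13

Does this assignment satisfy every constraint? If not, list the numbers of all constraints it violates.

#1 p = 6, r = 3; 6 > 3 (want ≤) — fails.
#2 s + r = 6 + 3 = 9, not 11 — fails.
#3 s = 6 is even — holds.
#4 s = 6 is in {6, 9, 8} — holds.
#5 p = 6 is outside [8, 13] — fails.

The assignment fails constraints 1, 2, 5.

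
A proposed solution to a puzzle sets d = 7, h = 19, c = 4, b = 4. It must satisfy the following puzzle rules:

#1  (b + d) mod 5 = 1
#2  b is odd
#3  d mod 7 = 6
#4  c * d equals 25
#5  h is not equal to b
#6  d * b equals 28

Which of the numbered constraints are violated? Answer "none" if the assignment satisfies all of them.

#1 b + d = 11; 11 mod 5 = 1 — satisfied.
#2 b = 4 is even — violated.
#3 7 mod 7 = 0, not 6 — violated.
#4 c * d = 4 * 7 = 28, not 25 — violated.
#5 h = 19, b = 4; distinct — satisfied.
#6 d * b = 7 * 4 = 28 — satisfied.

The assignment fails constraints 2, 3, and 4.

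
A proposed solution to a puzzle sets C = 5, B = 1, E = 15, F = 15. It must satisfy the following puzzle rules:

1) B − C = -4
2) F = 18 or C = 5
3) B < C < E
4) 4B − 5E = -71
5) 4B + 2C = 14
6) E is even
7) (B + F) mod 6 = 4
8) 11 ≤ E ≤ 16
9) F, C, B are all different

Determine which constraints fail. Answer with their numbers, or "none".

1) B − C = 1 − 5 = -4 — OK.
2) F = 15 ≠ 18, but C = 5 = 5 (second disjunct) — OK.
3) values 1 < 5 < 15 — OK.
4) 4B − 5E = 4(1) − 5(15) = -71 — OK.
5) 4B + 2C = 4(1) + 2(5) = 14 — OK.
6) E = 15 is odd — violated.
7) B + F = 16; 16 mod 6 = 4 — OK.
8) E = 15 lies in [11, 16] — OK.
9) values 15, 5, 1 are pairwise distinct — OK.

No — constraint 6 is not satisfied.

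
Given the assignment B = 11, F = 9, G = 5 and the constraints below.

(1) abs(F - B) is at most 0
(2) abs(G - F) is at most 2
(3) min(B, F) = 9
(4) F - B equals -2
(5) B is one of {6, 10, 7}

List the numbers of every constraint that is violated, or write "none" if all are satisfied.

(1) abs(9 - 11) = 2; 2 > 0, exceeds bound 0 — violated.
(2) abs(5 - 9) = 4; 4 > 2, exceeds bound 2 — violated.
(3) min(11, 9) = 9 — OK.
(4) F - B = 9 - 11 = -2 — OK.
(5) B = 11 is not in {6, 10, 7} — violated.

No — constraints 1, 2, and 5 are not satisfied.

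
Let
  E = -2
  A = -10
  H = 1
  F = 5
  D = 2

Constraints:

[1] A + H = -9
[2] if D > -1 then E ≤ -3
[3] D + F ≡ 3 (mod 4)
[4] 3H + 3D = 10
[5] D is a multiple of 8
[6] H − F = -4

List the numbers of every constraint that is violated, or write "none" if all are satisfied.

Violated: 2, 4, 5.

[1] A + H = -10 + 1 = -9 — holds.
[2] D = 2 > -1, so we need E ≤ -3; but E = -2 > -3 — does not hold.
[3] D + F = 7; 7 mod 4 = 3 — holds.
[4] 3H + 3D = 3(1) + 3(2) = 9, not 10 — does not hold.
[5] 2 = 8×0 + 2, so 8 does not divide 2 — does not hold.
[6] H − F = 1 − 5 = -4 — holds.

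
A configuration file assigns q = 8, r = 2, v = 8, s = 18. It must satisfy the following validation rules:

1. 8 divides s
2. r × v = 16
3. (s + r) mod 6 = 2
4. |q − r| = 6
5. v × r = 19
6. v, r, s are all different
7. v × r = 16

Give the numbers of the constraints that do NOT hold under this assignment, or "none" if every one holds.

1. 18 = 8×2 + 2, so 8 does not divide 18  fails
2. r × v = 2 × 8 = 16  holds
3. s + r = 20; 20 mod 6 = 2  holds
4. |8 − 2| = 6  holds
5. v × r = 8 × 2 = 16, not 19  fails
6. values 8, 2, 18 are pairwise distinct  holds
7. v × r = 8 × 2 = 16  holds

Constraints 1, 5 are violated.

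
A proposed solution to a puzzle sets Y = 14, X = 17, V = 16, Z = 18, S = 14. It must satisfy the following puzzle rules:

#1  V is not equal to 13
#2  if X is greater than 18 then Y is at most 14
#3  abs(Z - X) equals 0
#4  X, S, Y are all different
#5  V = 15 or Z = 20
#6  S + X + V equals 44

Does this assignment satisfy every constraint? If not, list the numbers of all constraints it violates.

No — constraints 3, 4, 5, and 6 are not satisfied.

#1 V = 16, and 16 ≠ 13 — OK.
#2 X = 17, not > 18; antecedent false, conditional vacuously true — OK.
#3 abs(18 - 17) = 1, not 0 — violated.
#4 S = Y = 14, not all different — violated.
#5 V = 16 ≠ 15 and Z = 18 ≠ 20; both disjuncts false — violated.
#6 S + X + V = 14 + 17 + 16 = 47, not 44 — violated.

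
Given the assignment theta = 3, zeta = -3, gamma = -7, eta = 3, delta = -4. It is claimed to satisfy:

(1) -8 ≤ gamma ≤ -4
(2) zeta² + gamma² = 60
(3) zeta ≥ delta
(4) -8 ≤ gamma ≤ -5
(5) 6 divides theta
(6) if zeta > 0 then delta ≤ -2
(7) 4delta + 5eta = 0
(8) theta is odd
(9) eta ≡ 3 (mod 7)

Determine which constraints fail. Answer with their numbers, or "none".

Violated: 2, 5, and 7.

(1) gamma = -7 lies in [-8, -4] — holds.
(2) zeta² + gamma² = (-3)² + (-7)² = 9 + 49 = 58, not 60 — fails.
(3) zeta = -3, delta = -4; -3 ≥ -4 — holds.
(4) gamma = -7 lies in [-8, -5] — holds.
(5) 3 = 6×0 + 3, so 6 does not divide 3 — fails.
(6) zeta = -3, not > 0; antecedent false, conditional vacuously true — holds.
(7) 4delta + 5eta = 4(-4) + 5(3) = -1, not 0 — fails.
(8) theta = 3 is odd — holds.
(9) 3 mod 7 = 3 — holds.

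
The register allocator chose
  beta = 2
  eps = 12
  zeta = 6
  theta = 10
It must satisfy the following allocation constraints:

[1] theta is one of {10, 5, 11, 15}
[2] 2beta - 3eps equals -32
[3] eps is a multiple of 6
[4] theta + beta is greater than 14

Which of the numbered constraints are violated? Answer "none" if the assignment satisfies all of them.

[1] theta = 10 is in {10, 5, 11, 15} — OK.
[2] 2beta - 3eps = 2(2) - 3(12) = -32 — OK.
[3] 12 / 6 = 2, so 6 divides 12 — OK.
[4] theta + beta = 10 + 2 = 12; 12 ≤ 14, bound 14 not met — violated.

No — constraint 4 is not satisfied.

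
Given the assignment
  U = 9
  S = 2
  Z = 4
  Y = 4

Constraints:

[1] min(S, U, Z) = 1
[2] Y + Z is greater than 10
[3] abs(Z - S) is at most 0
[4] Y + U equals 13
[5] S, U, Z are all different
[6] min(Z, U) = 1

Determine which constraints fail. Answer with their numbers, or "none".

Violated: 1, 2, 3, and 6.

[1] min(2, 9, 4) = 2, not 1 — fails.
[2] Y + Z = 4 + 4 = 8; 8 ≤ 10, bound 10 not met — fails.
[3] abs(4 - 2) = 2; 2 > 0, exceeds bound 0 — fails.
[4] Y + U = 4 + 9 = 13 — holds.
[5] values 2, 9, 4 are pairwise distinct — holds.
[6] min(4, 9) = 4, not 1 — fails.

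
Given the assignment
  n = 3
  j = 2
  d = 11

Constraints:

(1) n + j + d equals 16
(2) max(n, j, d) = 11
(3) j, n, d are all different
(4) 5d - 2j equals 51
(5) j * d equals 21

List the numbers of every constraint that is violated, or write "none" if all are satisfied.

(1) n + j + d = 3 + 2 + 11 = 16 — holds.
(2) max(3, 2, 11) = 11 — holds.
(3) values 2, 3, 11 are pairwise distinct — holds.
(4) 5d - 2j = 5(11) - 2(2) = 51 — holds.
(5) j * d = 2 * 11 = 22, not 21 — fails.

Violated: 5.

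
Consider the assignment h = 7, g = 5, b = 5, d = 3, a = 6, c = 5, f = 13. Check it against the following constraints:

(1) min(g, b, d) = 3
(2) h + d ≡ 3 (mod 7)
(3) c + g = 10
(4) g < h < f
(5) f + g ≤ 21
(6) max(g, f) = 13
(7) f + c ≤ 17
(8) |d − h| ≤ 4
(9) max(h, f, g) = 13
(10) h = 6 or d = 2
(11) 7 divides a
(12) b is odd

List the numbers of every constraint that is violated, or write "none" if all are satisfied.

No — constraints 7, 10, and 11 are not satisfied.

(1) min(5, 5, 3) = 3  true
(2) h + d = 10; 10 mod 7 = 3  true
(3) c + g = 5 + 5 = 10  true
(4) values 5 < 7 < 13  true
(5) f + g = 13 + 5 = 18; 18 ≤ 21  true
(6) max(5, 13) = 13  true
(7) f + c = 13 + 5 = 18; 18 > 17, bound 17 not met  false
(8) |3 − 7| = 4; 4 ≤ 4  true
(9) max(7, 13, 5) = 13  true
(10) h = 7 ≠ 6 and d = 3 ≠ 2; both disjuncts false  false
(11) 6 = 7×0 + 6, so 7 does not divide 6  false
(12) b = 5 is odd  true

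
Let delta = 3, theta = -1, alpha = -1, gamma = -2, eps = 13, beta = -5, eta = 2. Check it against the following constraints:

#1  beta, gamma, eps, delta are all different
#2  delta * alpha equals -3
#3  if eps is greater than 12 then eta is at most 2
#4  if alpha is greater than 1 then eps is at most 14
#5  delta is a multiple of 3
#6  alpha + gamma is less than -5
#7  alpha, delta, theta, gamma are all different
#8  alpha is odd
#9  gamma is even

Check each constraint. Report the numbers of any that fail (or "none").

#1 values -5, -2, 13, 3 are pairwise distinct  OK
#2 delta * alpha = 3 * (-1) = -3  OK
#3 eps = 13 > 12, so we need eta ≤ 2; eta = 2 ≤ 2  OK
#4 alpha = -1, not > 1; antecedent false, conditional vacuously true  OK
#5 3 / 3 = 1, so 3 divides 3  OK
#6 alpha + gamma = -1 + (-2) = -3; -3 ≥ -5, bound -5 not met  FAIL
#7 alpha = theta = -1, not all different  FAIL
#8 alpha = -1 is odd  OK
#9 gamma = -2 is even  OK

Violated: 6 and 7.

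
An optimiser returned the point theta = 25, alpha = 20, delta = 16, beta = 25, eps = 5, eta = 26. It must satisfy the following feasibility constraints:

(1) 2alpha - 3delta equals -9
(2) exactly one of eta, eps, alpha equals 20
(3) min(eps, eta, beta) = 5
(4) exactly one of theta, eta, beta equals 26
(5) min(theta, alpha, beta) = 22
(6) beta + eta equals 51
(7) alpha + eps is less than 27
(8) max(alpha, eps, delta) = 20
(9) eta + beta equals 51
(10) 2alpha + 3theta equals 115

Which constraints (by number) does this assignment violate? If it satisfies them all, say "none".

(1) 2alpha - 3delta = 2(20) - 3(16) = -8, not -9  false
(2) eta=26, eps=5, alpha=20; 1 of them equals 20  true
(3) min(5, 26, 25) = 5  true
(4) theta=25, eta=26, beta=25; 1 of them equals 26  true
(5) min(25, 20, 25) = 20, not 22  false
(6) beta + eta = 25 + 26 = 51  true
(7) alpha + eps = 20 + 5 = 25; 25 < 27  true
(8) max(20, 5, 16) = 20  true
(9) eta + beta = 26 + 25 = 51  true
(10) 2alpha + 3theta = 2(20) + 3(25) = 115  true

The assignment fails constraints 1 and 5.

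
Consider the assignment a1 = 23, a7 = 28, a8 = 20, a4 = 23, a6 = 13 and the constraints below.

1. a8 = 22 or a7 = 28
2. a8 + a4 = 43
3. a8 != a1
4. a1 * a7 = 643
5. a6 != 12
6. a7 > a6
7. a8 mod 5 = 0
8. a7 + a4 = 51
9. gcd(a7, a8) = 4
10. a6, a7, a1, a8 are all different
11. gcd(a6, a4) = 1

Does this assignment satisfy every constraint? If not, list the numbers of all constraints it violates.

1. a8 = 20 ≠ 22, but a7 = 28 = 28 (second disjunct) — satisfied.
2. a8 + a4 = 20 + 23 = 43 — satisfied.
3. a8 = 20, a1 = 23; distinct — satisfied.
4. a1 * a7 = 23 * 28 = 644, not 643 — violated.
5. a6 = 13, and 13 ≠ 12 — satisfied.
6. a7 = 28, a6 = 13; 28 > 13 — satisfied.
7. 20 mod 5 = 0 — satisfied.
8. a7 + a4 = 28 + 23 = 51 — satisfied.
9. gcd(28, 20) = 4 — satisfied.
10. values 13, 28, 23, 20 are pairwise distinct — satisfied.
11. gcd(13, 23) = 1 — satisfied.

Violated: 4.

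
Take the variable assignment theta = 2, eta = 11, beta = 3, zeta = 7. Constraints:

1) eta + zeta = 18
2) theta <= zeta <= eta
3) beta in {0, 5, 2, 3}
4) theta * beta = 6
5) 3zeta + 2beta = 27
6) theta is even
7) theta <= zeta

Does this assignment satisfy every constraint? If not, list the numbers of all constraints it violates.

None — every constraint holds.

1) eta + zeta = 11 + 7 = 18 — OK.
2) values 2 <= 7 <= 11 — OK.
3) beta = 3 is in {0, 5, 2, 3} — OK.
4) theta * beta = 2 * 3 = 6 — OK.
5) 3zeta + 2beta = 3(7) + 2(3) = 27 — OK.
6) theta = 2 is even — OK.
7) theta = 2, zeta = 7; 2 ≤ 7 — OK.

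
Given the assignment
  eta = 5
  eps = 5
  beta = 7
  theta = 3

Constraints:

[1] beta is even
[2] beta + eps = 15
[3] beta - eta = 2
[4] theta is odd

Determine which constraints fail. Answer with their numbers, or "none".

Constraints 1 and 2 do not hold.

[1] beta = 7 is odd — violated.
[2] beta + eps = 7 + 5 = 12, not 15 — violated.
[3] beta - eta = 7 - 5 = 2 — OK.
[4] theta = 3 is odd — OK.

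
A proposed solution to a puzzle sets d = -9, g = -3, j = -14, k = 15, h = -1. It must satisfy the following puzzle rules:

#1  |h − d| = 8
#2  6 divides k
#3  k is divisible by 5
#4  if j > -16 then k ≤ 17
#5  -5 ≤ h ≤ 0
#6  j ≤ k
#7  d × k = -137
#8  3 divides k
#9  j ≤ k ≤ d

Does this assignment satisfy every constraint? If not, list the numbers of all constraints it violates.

The assignment fails constraints 2, 7, 9.

#1 |-1 − (-9)| = 8  holds
#2 15 = 6×2 + 3, so 6 does not divide 15  fails
#3 15 / 5 = 3, so 5 divides 15  holds
#4 j = -14 > -16, so we need k ≤ 17; k = 15 ≤ 17  holds
#5 h = -1 lies in [-5, 0]  holds
#6 j = -14, k = 15; -14 ≤ 15  holds
#7 d × k = -9 × 15 = -135, not -137  fails
#8 15 / 3 = 5, so 3 divides 15  holds
#9 values -14, 15, -9; k = 15 is not ≤ d = -9  fails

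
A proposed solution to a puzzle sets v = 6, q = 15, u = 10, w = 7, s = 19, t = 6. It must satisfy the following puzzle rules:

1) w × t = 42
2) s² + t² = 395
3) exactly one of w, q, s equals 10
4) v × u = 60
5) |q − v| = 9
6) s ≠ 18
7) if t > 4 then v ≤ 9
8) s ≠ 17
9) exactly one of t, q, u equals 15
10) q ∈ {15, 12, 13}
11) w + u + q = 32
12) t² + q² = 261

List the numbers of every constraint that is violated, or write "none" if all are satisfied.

Violated: 2 and 3.

1) w × t = 7 × 6 = 42 — holds.
2) s² + t² = 19² + 6² = 361 + 36 = 397, not 395 — does not hold.
3) w=7, q=15, s=19; 0 of them equal 10, not exactly one — does not hold.
4) v × u = 6 × 10 = 60 — holds.
5) |15 − 6| = 9 — holds.
6) s = 19, and 19 ≠ 18 — holds.
7) t = 6 > 4, so we need v ≤ 9; v = 6 ≤ 9 — holds.
8) s = 19, and 19 ≠ 17 — holds.
9) t=6, q=15, u=10; 1 of them equals 15 — holds.
10) q = 15 is in {15, 12, 13} — holds.
11) w + u + q = 7 + 10 + 15 = 32 — holds.
12) t² + q² = 6² + 15² = 36 + 225 = 261 — holds.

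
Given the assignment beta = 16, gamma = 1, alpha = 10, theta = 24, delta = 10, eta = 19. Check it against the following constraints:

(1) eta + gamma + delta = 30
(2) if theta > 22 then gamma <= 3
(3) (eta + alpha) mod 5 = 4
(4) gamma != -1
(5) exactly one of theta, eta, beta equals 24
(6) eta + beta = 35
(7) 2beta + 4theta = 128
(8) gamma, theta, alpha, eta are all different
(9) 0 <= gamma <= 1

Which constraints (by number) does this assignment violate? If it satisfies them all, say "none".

(1) eta + gamma + delta = 19 + 1 + 10 = 30  ✓
(2) theta = 24 > 22, so we need gamma ≤ 3; gamma = 1 ≤ 3  ✓
(3) eta + alpha = 29; 29 mod 5 = 4  ✓
(4) gamma = 1, and 1 ≠ -1  ✓
(5) theta=24, eta=19, beta=16; 1 of them equals 24  ✓
(6) eta + beta = 19 + 16 = 35  ✓
(7) 2beta + 4theta = 2(16) + 4(24) = 128  ✓
(8) values 1, 24, 10, 19 are pairwise distinct  ✓
(9) gamma = 1 lies in [0, 1]  ✓

None — every constraint holds.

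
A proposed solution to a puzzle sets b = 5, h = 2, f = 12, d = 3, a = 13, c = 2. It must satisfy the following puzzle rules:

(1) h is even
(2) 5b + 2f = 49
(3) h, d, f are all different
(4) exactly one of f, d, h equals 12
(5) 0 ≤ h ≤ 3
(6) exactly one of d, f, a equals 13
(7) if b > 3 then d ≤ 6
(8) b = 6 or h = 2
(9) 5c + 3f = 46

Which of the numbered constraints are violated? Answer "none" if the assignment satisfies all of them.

None — every constraint holds.

(1) h = 2 is even — OK.
(2) 5b + 2f = 5(5) + 2(12) = 49 — OK.
(3) values 2, 3, 12 are pairwise distinct — OK.
(4) f=12, d=3, h=2; 1 of them equals 12 — OK.
(5) h = 2 lies in [0, 3] — OK.
(6) d=3, f=12, a=13; 1 of them equals 13 — OK.
(7) b = 5 > 3, so we need d ≤ 6; d = 3 ≤ 6 — OK.
(8) b = 5 ≠ 6, but h = 2 = 2 (second disjunct) — OK.
(9) 5c + 3f = 5(2) + 3(12) = 46 — OK.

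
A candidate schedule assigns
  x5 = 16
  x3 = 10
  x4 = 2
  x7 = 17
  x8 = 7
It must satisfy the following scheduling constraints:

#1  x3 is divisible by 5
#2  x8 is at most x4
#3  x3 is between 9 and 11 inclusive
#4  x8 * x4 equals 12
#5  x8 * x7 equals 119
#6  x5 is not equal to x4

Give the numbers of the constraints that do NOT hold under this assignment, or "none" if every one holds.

#1 10 / 5 = 2, so 5 divides 10 — holds.
#2 x8 = 7, x4 = 2; 7 > 2 (want ≤) — fails.
#3 x3 = 10 lies in [9, 11] — holds.
#4 x8 * x4 = 7 * 2 = 14, not 12 — fails.
#5 x8 * x7 = 7 * 17 = 119 — holds.
#6 x5 = 16, x4 = 2; distinct — holds.

Violated: 2 and 4.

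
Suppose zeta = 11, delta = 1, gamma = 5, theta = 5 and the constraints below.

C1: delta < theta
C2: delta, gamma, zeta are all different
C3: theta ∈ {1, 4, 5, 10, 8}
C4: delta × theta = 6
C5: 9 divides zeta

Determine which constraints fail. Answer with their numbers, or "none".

C1: delta = 1, theta = 5; 1 < 5  yes
C2: values 1, 5, 11 are pairwise distinct  yes
C3: theta = 5 is in {1, 4, 5, 10, 8}  yes
C4: delta × theta = 1 × 5 = 5, not 6  no
C5: 11 = 9×1 + 2, so 9 does not divide 11  no

Constraints 4, 5 are violated.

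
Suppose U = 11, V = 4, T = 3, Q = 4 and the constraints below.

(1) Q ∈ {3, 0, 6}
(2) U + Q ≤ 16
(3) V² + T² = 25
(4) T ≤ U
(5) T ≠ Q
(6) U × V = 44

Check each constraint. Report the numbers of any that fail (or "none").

Constraint 1 does not hold.

(1) Q = 4 is not in {3, 0, 6}  fails
(2) U + Q = 11 + 4 = 15; 15 ≤ 16  holds
(3) V² + T² = 4² + 3² = 16 + 9 = 25  holds
(4) T = 3, U = 11; 3 ≤ 11  holds
(5) T = 3, Q = 4; distinct  holds
(6) U × V = 11 × 4 = 44  holds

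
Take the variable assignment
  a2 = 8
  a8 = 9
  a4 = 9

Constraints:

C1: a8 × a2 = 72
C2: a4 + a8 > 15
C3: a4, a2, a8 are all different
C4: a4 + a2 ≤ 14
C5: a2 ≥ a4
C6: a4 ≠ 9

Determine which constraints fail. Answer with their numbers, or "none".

C1: a8 × a2 = 9 × 8 = 72  OK
C2: a4 + a8 = 9 + 9 = 18; 18 > 15  OK
C3: a4 = a8 = 9, not all different  FAIL
C4: a4 + a2 = 9 + 8 = 17; 17 > 14, bound 14 not met  FAIL
C5: a2 = 8, a4 = 9; 8 < 9 (want ≥)  FAIL
C6: a4 = 9, but 9 is required to differ  FAIL

Violated: 3, 4, 5, 6.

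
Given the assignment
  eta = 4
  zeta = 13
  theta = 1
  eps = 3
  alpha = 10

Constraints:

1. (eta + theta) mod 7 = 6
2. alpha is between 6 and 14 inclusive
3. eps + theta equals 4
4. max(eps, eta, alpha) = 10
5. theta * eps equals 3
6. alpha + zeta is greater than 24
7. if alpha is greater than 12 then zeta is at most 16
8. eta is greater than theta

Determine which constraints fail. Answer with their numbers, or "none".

1. eta + theta = 5; 5 mod 7 = 5, not 6  fails
2. alpha = 10 lies in [6, 14]  holds
3. eps + theta = 3 + 1 = 4  holds
4. max(3, 4, 10) = 10  holds
5. theta * eps = 1 * 3 = 3  holds
6. alpha + zeta = 10 + 13 = 23; 23 ≤ 24, bound 24 not met  fails
7. alpha = 10, not > 12; antecedent false, conditional vacuously true  holds
8. eta = 4, theta = 1; 4 > 1  holds

Violated: 1 and 6.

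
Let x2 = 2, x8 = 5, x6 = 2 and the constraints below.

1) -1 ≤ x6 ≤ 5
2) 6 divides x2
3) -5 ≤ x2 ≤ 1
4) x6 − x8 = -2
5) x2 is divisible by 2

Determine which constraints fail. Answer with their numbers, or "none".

1) x6 = 2 lies in [-1, 5] — satisfied.
2) 2 = 6×0 + 2, so 6 does not divide 2 — violated.
3) x2 = 2 is outside [-5, 1] — violated.
4) x6 − x8 = 2 − 5 = -3, not -2 — violated.
5) 2 / 2 = 1, so 2 divides 2 — satisfied.

The assignment fails constraints 2, 3, 4.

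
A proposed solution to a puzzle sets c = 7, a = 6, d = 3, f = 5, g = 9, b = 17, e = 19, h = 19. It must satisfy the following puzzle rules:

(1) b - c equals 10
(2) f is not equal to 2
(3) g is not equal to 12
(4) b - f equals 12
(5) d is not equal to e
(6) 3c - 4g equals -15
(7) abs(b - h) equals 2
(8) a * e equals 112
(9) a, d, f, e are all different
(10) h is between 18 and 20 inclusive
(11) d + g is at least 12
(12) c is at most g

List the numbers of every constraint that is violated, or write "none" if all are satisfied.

(1) b - c = 17 - 7 = 10  yes
(2) f = 5, and 5 ≠ 2  yes
(3) g = 9, and 9 ≠ 12  yes
(4) b - f = 17 - 5 = 12  yes
(5) d = 3, e = 19; distinct  yes
(6) 3c - 4g = 3(7) - 4(9) = -15  yes
(7) abs(17 - 19) = 2  yes
(8) a * e = 6 * 19 = 114, not 112  no
(9) values 6, 3, 5, 19 are pairwise distinct  yes
(10) h = 19 lies in [18, 20]  yes
(11) d + g = 3 + 9 = 12; 12 ≥ 12  yes
(12) c = 7, g = 9; 7 ≤ 9  yes

The assignment fails constraint 8.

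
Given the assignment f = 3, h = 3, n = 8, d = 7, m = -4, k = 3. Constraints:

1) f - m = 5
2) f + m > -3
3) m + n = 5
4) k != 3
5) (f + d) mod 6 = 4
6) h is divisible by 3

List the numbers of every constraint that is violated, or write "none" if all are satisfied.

Constraints 1, 3, and 4 do not hold.

1) f - m = 3 - (-4) = 7, not 5 — fails.
2) f + m = 3 + (-4) = -1; -1 > -3 — holds.
3) m + n = -4 + 8 = 4, not 5 — fails.
4) k = 3, but 3 is required to differ — fails.
5) f + d = 10; 10 mod 6 = 4 — holds.
6) 3 / 3 = 1, so 3 divides 3 — holds.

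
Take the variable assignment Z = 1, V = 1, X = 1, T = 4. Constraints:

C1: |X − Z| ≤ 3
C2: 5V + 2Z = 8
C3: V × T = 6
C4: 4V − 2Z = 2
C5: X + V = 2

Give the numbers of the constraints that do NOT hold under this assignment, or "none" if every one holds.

The assignment fails constraints 2 and 3.

C1: |1 − 1| = 0; 0 ≤ 3 — holds.
C2: 5V + 2Z = 5(1) + 2(1) = 7, not 8 — does not hold.
C3: V × T = 1 × 4 = 4, not 6 — does not hold.
C4: 4V − 2Z = 4(1) − 2(1) = 2 — holds.
C5: X + V = 1 + 1 = 2 — holds.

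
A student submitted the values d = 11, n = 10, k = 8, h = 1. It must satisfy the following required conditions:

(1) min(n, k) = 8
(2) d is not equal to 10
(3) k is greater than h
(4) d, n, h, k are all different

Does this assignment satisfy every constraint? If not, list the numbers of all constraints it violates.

(1) min(10, 8) = 8 — OK.
(2) d = 11, and 11 ≠ 10 — OK.
(3) k = 8, h = 1; 8 > 1 — OK.
(4) values 11, 10, 1, 8 are pairwise distinct — OK.

No violations.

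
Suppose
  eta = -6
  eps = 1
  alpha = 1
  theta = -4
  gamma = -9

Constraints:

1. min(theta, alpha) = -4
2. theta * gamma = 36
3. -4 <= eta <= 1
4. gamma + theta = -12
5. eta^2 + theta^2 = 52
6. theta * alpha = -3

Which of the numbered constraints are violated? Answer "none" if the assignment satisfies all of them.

Constraints 3, 4, 6 are violated.

1. min(-4, 1) = -4 — holds.
2. theta * gamma = -4 * (-9) = 36 — holds.
3. eta = -6 is outside [-4, 1] — fails.
4. gamma + theta = -9 + (-4) = -13, not -12 — fails.
5. eta^2 + theta^2 = (-6)^2 + (-4)^2 = 36 + 16 = 52 — holds.
6. theta * alpha = -4 * 1 = -4, not -3 — fails.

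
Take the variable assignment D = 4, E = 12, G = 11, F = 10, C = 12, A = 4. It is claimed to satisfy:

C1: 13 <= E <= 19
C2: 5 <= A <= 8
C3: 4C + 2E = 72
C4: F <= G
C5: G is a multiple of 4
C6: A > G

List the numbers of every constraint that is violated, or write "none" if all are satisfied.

No — constraints 1, 2, 5, 6 are not satisfied.

C1: E = 12 is outside [13, 19]  ✗
C2: A = 4 is outside [5, 8]  ✗
C3: 4C + 2E = 4(12) + 2(12) = 72  ✓
C4: F = 10, G = 11; 10 ≤ 11  ✓
C5: 11 = 4*2 + 3, so 4 does not divide 11  ✗
C6: A = 4, G = 11; 4 ≤ 11 (want >)  ✗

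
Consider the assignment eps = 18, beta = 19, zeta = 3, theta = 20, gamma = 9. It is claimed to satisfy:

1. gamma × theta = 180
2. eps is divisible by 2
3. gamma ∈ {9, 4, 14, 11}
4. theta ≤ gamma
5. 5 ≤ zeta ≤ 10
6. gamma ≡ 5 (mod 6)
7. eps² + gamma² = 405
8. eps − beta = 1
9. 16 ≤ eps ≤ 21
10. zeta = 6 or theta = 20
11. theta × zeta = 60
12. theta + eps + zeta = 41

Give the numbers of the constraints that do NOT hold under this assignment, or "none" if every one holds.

1. gamma × theta = 9 × 20 = 180 — satisfied.
2. 18 / 2 = 9, so 2 divides 18 — satisfied.
3. gamma = 9 is in {9, 4, 14, 11} — satisfied.
4. theta = 20, gamma = 9; 20 > 9 (want ≤) — violated.
5. zeta = 3 is outside [5, 10] — violated.
6. 9 mod 6 = 3, not 5 — violated.
7. eps² + gamma² = 18² + 9² = 324 + 81 = 405 — satisfied.
8. eps − beta = 18 − 19 = -1, not 1 — violated.
9. eps = 18 lies in [16, 21] — satisfied.
10. zeta = 3 ≠ 6, but theta = 20 = 20 (second disjunct) — satisfied.
11. theta × zeta = 20 × 3 = 60 — satisfied.
12. theta + eps + zeta = 20 + 18 + 3 = 41 — satisfied.

No — constraints 4, 5, 6, and 8 are not satisfied.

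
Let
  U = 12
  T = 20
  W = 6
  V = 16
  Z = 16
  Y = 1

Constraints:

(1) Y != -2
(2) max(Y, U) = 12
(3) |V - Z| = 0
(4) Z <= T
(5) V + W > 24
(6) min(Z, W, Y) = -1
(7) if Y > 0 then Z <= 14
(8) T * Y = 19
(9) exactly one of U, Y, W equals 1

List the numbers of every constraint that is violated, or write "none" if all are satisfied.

(1) Y = 1, and 1 ≠ -2  yes
(2) max(1, 12) = 12  yes
(3) |16 - 16| = 0  yes
(4) Z = 16, T = 20; 16 ≤ 20  yes
(5) V + W = 16 + 6 = 22; 22 ≤ 24, bound 24 not met  no
(6) min(16, 6, 1) = 1, not -1  no
(7) Y = 1 > 0, so we need Z ≤ 14; but Z = 16 > 14  no
(8) T * Y = 20 * 1 = 20, not 19  no
(9) U=12, Y=1, W=6; 1 of them equals 1  yes

Constraints 5, 6, 7, and 8 are violated.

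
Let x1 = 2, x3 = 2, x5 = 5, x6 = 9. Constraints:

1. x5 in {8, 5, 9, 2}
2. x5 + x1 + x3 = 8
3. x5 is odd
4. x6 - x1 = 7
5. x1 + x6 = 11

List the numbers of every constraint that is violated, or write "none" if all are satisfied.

Constraint 2 is violated.

1. x5 = 5 is in {8, 5, 9, 2}  ✔
2. x5 + x1 + x3 = 5 + 2 + 2 = 9, not 8  ✘
3. x5 = 5 is odd  ✔
4. x6 - x1 = 9 - 2 = 7  ✔
5. x1 + x6 = 2 + 9 = 11  ✔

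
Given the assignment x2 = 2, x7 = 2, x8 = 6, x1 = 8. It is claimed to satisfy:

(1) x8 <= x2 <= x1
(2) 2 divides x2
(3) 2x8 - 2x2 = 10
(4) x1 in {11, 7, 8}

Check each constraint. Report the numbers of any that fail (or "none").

(1) values 6, 2, 8; x8 = 6 is not <= x2 = 2 — does not hold.
(2) 2 / 2 = 1, so 2 divides 2 — holds.
(3) 2x8 - 2x2 = 2(6) - 2(2) = 8, not 10 — does not hold.
(4) x1 = 8 is in {11, 7, 8} — holds.

Constraints 1 and 3 are violated.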